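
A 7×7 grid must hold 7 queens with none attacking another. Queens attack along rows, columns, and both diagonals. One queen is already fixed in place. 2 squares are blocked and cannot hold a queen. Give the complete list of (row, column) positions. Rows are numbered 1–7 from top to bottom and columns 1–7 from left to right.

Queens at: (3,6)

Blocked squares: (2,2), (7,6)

(1,2) (2,4) (3,6) (4,1) (5,3) (6,5) (7,7)

Row 1: attacked by (3,6)→{4,6}. Safe: 1, 2, 3, 5, 7. Place at column 2.
Row 2: attacked by (1,2)→{1,2,3}; (3,6)→{5,6,7}. Blocked: 2. Safe: 4. Place at column 4.
Row 4: attacked by (1,2)→{2,5}; (2,4)→{2,4,6}; (3,6)→{5,6,7}. Safe: 1, 3. Place at column 1.
Row 5: attacked by (1,2)→{2,6}; (2,4)→{1,4,7}; (3,6)→{4,6}; (4,1)→{1,2}. Safe: 3, 5. Place at column 3.
Row 6: attacked by (1,2)→{2,7}; (2,4)→{4}; (3,6)→{3,6}; (4,1)→{1,3}; (5,3)→{2,3,4}. Safe: 5. Place at column 5.
Row 7: attacked by (1,2)→{2}; (2,4)→{4}; (3,6)→{2,6}; (4,1)→{1,4}; (5,3)→{1,3,5}; (6,5)→{4,5,6}. Blocked: 6. Safe: 7. Place at column 7.
Columns [2, 4, 6, 1, 3, 5, 7], r−c [-1, -2, -3, 3, 2, 1, 0], r+c [3, 6, 9, 5, 8, 11, 14] are all distinct, so no two queens attack.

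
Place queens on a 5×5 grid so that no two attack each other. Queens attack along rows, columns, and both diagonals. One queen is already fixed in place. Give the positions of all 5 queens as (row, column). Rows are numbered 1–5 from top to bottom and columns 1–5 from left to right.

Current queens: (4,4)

Row 1: attacked by (4,4)→{1,4}. Safe: 2, 3, 5. Place at column 3.
Row 2: attacked by (1,3)→{2,3,4}; (4,4)→{2,4}. Safe: 1, 5. Place at column 5.
Row 3: attacked by (1,3)→{1,3,5}; (2,5)→{4,5}; (4,4)→{3,4,5}. Safe: 2. Place at column 2.
Row 5: attacked by (1,3)→{3}; (2,5)→{2,5}; (3,2)→{2,4}; (4,4)→{3,4,5}. Safe: 1. Place at column 1.
Columns [3, 5, 2, 4, 1], r−c [-2, -3, 1, 0, 4], r+c [4, 7, 5, 8, 6] are all distinct, so no two queens attack.

(1,3) (2,5) (3,2) (4,4) (5,1)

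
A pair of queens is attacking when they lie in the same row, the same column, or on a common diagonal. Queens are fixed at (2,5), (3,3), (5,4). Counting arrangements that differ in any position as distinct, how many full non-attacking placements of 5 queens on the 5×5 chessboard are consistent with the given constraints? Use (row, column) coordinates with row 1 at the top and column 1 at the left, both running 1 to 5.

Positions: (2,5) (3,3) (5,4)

Branch on row 1: col 2 → 1.
Sum: 1 = 1.

1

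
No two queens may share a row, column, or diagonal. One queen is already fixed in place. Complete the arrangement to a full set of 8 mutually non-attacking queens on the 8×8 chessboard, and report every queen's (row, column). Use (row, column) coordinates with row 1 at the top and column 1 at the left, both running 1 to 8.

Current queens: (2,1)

(1,3) (2,1) (3,7) (4,5) (5,8) (6,2) (7,4) (8,6)

Row 1: attacked by (2,1)→{1,2}. Safe: 3, 4, 5, 6, 7, 8. Place at column 3.
Row 3: attacked by (1,3)→{1,3,5}; (2,1)→{1,2}. Safe: 4, 6, 7, 8. Place at column 7.
Row 4: attacked by (1,3)→{3,6}; (2,1)→{1,3}; (3,7)→{6,7,8}. Safe: 2, 4, 5. Place at column 5.
Row 5: attacked by (1,3)→{3,7}; (2,1)→{1,4}; (3,7)→{5,7}; (4,5)→{4,5,6}. Safe: 2, 8. Place at column 8.
Row 6: attacked by (1,3)→{3,8}; (2,1)→{1,5}; (3,7)→{4,7}; (4,5)→{3,5,7}; (5,8)→{7,8}. Safe: 2, 6. Place at column 2.
Row 7: attacked by (1,3)→{3}; (2,1)→{1,6}; (3,7)→{3,7}; (4,5)→{2,5,8}; (5,8)→{6,8}; (6,2)→{1,2,3}. Safe: 4. Place at column 4.
Row 8: attacked by (1,3)→{3}; (2,1)→{1,7}; (3,7)→{2,7}; (4,5)→{1,5}; (5,8)→{5,8}; (6,2)→{2,4}; (7,4)→{3,4,5}. Safe: 6. Place at column 6.
Columns [3, 1, 7, 5, 8, 2, 4, 6], r−c [-2, 1, -4, -1, -3, 4, 3, 2], r+c [4, 3, 10, 9, 13, 8, 11, 14] are all distinct, so no two queens attack.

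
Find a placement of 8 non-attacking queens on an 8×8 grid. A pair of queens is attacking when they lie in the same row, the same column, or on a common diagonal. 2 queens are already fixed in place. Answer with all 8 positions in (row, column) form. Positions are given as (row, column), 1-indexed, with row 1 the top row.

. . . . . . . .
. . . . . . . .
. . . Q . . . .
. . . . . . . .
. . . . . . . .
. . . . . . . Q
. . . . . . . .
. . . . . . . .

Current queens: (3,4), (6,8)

Row 1: attacked by (3,4)→{2,4,6}; (6,8)→{3,8}. Safe: 1, 5, 7. Place at column 5.
Row 2: attacked by (1,5)→{4,5,6}; (3,4)→{3,4,5}; (6,8)→{4,8}. Safe: 1, 2, 7. Place at column 7.
Row 4: attacked by (1,5)→{2,5,8}; (2,7)→{5,7}; (3,4)→{3,4,5}; (6,8)→{6,8}. Safe: 1. Place at column 1.
Row 5: attacked by (1,5)→{1,5}; (2,7)→{4,7}; (3,4)→{2,4,6}; (4,1)→{1,2}; (6,8)→{7,8}. Safe: 3. Place at column 3.
Row 7: attacked by (1,5)→{5}; (2,7)→{2,7}; (3,4)→{4,8}; (4,1)→{1,4}; (5,3)→{1,3,5}; (6,8)→{7,8}. Safe: 6. Place at column 6.
Row 8: attacked by (1,5)→{5}; (2,7)→{1,7}; (3,4)→{4}; (4,1)→{1,5}; (5,3)→{3,6}; (6,8)→{6,8}; (7,6)→{5,6,7}. Safe: 2. Place at column 2.
Columns [5, 7, 4, 1, 3, 8, 6, 2], r−c [-4, -5, -1, 3, 2, -2, 1, 6], r+c [6, 9, 7, 5, 8, 14, 13, 10] are all distinct, so no two queens attack.

(1,5) (2,7) (3,4) (4,1) (5,3) (6,8) (7,6) (8,2)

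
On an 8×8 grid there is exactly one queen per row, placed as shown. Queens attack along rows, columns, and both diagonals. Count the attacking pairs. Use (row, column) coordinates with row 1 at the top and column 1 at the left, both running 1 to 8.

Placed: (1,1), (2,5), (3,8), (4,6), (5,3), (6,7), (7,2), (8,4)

All columns are distinct and no two queens satisfy |Δrow| = |Δcol|, so no pair attacks.

0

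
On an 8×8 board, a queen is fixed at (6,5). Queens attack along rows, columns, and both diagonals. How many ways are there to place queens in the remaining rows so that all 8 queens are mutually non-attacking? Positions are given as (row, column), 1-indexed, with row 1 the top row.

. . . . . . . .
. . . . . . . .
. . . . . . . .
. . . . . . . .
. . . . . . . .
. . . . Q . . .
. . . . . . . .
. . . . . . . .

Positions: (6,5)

Branch on row 1: col 1 → 0; col 2 → 2; col 3 → 2; col 4 → 1; col 6 → 3; col 7 → 2; col 8 → 2.
Sum: 0 + 2 + 2 + 1 + 3 + 2 + 2 = 12.

12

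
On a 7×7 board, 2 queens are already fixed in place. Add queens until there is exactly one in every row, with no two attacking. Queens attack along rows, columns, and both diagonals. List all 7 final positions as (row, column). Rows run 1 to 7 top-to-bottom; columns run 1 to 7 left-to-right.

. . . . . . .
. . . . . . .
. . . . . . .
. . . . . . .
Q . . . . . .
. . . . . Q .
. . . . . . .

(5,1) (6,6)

Row 1: attacked by (5,1)→{1,5}; (6,6)→{1,6}. Safe: 2, 3, 4, 7. Place at column 2.
Row 2: attacked by (1,2)→{1,2,3}; (5,1)→{1,4}; (6,6)→{2,6}. Safe: 5, 7. Place at column 7.
Row 3: attacked by (1,2)→{2,4}; (2,7)→{6,7}; (5,1)→{1,3}; (6,6)→{3,6}. Safe: 5. Place at column 5.
Row 4: attacked by (1,2)→{2,5}; (2,7)→{5,7}; (3,5)→{4,5,6}; (5,1)→{1,2}; (6,6)→{4,6}. Safe: 3. Place at column 3.
Row 7: attacked by (1,2)→{2}; (2,7)→{2,7}; (3,5)→{1,5}; (4,3)→{3,6}; (5,1)→{1,3}; (6,6)→{5,6,7}. Safe: 4. Place at column 4.
Columns [2, 7, 5, 3, 1, 6, 4], r−c [-1, -5, -2, 1, 4, 0, 3], r+c [3, 9, 8, 7, 6, 12, 11] are all distinct, so no two queens attack.

(1,2) (2,7) (3,5) (4,3) (5,1) (6,6) (7,4)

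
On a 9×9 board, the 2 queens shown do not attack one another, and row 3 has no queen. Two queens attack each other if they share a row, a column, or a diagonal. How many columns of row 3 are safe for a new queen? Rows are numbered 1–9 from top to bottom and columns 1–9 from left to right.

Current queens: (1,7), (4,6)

5

(1,7) attacks row 3 at column 7 and diagonals 5, 9.
(4,6) attacks row 3 at column 6 and diagonals 5, 7.
Attacked columns: {5, 6, 7, 9}. Safe: {1, 2, 3, 4, 8}.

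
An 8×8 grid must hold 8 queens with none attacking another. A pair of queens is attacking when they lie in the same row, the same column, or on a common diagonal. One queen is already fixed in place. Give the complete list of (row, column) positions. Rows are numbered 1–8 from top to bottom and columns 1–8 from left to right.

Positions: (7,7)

Row 1: attacked by (7,7)→{1,7}. Safe: 2, 3, 4, 5, 6, 8. Place at column 8.
Row 2: attacked by (1,8)→{7,8}; (7,7)→{2,7}. Safe: 1, 3, 4, 5, 6. Place at column 4.
Row 3: attacked by (1,8)→{6,8}; (2,4)→{3,4,5}; (7,7)→{3,7}. Safe: 1, 2. Place at column 1.
Row 4: attacked by (1,8)→{5,8}; (2,4)→{2,4,6}; (3,1)→{1,2}; (7,7)→{4,7}. Safe: 3. Place at column 3.
Row 5: attacked by (1,8)→{4,8}; (2,4)→{1,4,7}; (3,1)→{1,3}; (4,3)→{2,3,4}; (7,7)→{5,7}. Safe: 6. Place at column 6.
Row 6: attacked by (1,8)→{3,8}; (2,4)→{4,8}; (3,1)→{1,4}; (4,3)→{1,3,5}; (5,6)→{5,6,7}; (7,7)→{6,7,8}. Safe: 2. Place at column 2.
Row 8: attacked by (1,8)→{1,8}; (2,4)→{4}; (3,1)→{1,6}; (4,3)→{3,7}; (5,6)→{3,6}; (6,2)→{2,4}; (7,7)→{6,7,8}. Safe: 5. Place at column 5.
Columns [8, 4, 1, 3, 6, 2, 7, 5], r−c [-7, -2, 2, 1, -1, 4, 0, 3], r+c [9, 6, 4, 7, 11, 8, 14, 13] are all distinct, so no two queens attack.

(1,8) (2,4) (3,1) (4,3) (5,6) (6,2) (7,7) (8,5)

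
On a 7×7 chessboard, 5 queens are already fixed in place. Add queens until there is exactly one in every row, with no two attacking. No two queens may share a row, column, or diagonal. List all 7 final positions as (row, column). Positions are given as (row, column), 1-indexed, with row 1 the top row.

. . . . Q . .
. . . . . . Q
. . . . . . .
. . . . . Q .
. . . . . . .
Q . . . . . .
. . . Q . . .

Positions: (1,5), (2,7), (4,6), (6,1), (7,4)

Row 3: attacked by (1,5)→{3,5,7}; (2,7)→{6,7}; (4,6)→{5,6,7}; (6,1)→{1,4}; (7,4)→{4}. Safe: 2. Place at column 2.
Row 5: attacked by (1,5)→{1,5}; (2,7)→{4,7}; (3,2)→{2,4}; (4,6)→{5,6,7}; (6,1)→{1,2}; (7,4)→{2,4,6}. Safe: 3. Place at column 3.
Columns [5, 7, 2, 6, 3, 1, 4], r−c [-4, -5, 1, -2, 2, 5, 3], r+c [6, 9, 5, 10, 8, 7, 11] are all distinct, so no two queens attack.

(1,5) (2,7) (3,2) (4,6) (5,3) (6,1) (7,4)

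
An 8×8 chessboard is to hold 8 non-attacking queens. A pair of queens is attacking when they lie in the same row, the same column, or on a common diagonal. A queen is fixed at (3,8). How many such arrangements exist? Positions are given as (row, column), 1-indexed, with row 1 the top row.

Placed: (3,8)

16

Branch on row 1: col 1 → 2; col 2 → 1; col 3 → 4; col 4 → 4; col 5 → 4; col 7 → 1.
Sum: 2 + 1 + 4 + 4 + 4 + 1 = 16.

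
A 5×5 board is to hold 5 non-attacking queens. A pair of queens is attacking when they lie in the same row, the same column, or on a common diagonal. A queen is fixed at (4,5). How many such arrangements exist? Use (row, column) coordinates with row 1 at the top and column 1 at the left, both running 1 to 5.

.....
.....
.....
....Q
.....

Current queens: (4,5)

2

Branch on row 1: col 1 → 1; col 3 → 0; col 4 → 1.
Sum: 1 + 0 + 1 = 2.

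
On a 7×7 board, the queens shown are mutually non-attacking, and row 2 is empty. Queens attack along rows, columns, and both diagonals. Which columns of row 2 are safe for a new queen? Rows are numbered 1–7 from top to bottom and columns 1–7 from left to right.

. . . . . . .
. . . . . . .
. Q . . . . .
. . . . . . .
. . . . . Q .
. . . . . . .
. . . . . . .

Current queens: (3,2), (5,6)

columns 4, 5, 7

(3,2) attacks row 2 at column 2 and diagonals 1, 3.
(5,6) attacks row 2 at column 6 and diagonals 3.
Attacked columns: {1, 2, 3, 6}. Safe: {4, 5, 7}.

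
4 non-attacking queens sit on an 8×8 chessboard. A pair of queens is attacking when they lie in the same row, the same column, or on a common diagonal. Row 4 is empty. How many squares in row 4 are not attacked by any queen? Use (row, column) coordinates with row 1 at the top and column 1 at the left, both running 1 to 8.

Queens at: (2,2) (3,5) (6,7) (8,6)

3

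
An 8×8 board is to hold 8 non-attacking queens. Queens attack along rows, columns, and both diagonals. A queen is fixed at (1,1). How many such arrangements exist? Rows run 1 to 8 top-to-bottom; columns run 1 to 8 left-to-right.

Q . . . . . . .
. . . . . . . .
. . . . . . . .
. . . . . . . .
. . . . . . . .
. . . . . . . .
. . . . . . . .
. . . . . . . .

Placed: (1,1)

4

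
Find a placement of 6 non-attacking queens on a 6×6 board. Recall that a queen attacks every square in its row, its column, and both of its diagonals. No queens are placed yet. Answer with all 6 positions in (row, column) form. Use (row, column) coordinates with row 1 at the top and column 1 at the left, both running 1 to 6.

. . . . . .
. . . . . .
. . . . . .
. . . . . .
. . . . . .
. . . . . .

(1,2) (2,4) (3,6) (4,1) (5,3) (6,5)

Row 1: Safe: 1, 2, 3, 4, 5, 6. Place at column 2.
Row 2: attacked by (1,2)→{1,2,3}. Safe: 4, 5, 6. Place at column 4.
Row 3: attacked by (1,2)→{2,4}; (2,4)→{3,4,5}. Safe: 1, 6. Place at column 6.
Row 4: attacked by (1,2)→{2,5}; (2,4)→{2,4,6}; (3,6)→{5,6}. Safe: 1, 3. Place at column 1.
Row 5: attacked by (1,2)→{2,6}; (2,4)→{1,4}; (3,6)→{4,6}; (4,1)→{1,2}. Safe: 3, 5. Place at column 3.
Row 6: attacked by (1,2)→{2}; (2,4)→{4}; (3,6)→{3,6}; (4,1)→{1,3}; (5,3)→{2,3,4}. Safe: 5. Place at column 5.
Columns [2, 4, 6, 1, 3, 5], r−c [-1, -2, -3, 3, 2, 1], r+c [3, 6, 9, 5, 8, 11] are all distinct, so no two queens attack.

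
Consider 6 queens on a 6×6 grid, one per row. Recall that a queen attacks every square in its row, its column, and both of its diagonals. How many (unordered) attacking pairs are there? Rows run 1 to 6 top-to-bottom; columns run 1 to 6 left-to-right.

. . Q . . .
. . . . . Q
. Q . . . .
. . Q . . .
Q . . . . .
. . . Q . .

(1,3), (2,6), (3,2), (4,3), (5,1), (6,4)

2

Same column: (1,3)–(4,3) (column 3).
Same diagonal: (3,2)–(4,3) (|3−4| = |2−3| = 1).
Total attacking pairs: 2.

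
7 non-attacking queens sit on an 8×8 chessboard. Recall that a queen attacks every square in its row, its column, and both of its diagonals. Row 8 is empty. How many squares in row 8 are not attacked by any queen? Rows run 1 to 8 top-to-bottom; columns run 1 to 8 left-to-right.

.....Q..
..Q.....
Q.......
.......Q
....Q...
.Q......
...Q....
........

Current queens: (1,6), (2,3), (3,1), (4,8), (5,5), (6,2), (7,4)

1

(1,6) attacks row 8 at column 6.
(2,3) attacks row 8 at column 3.
(3,1) attacks row 8 at column 1 and diagonals 6.
(4,8) attacks row 8 at column 8 and diagonals 4.
(5,5) attacks row 8 at column 5 and diagonals 2, 8.
(6,2) attacks row 8 at column 2 and diagonals 4.
(7,4) attacks row 8 at column 4 and diagonals 3, 5.
Attacked columns: {1, 2, 3, 4, 5, 6, 8}. Safe: {7}.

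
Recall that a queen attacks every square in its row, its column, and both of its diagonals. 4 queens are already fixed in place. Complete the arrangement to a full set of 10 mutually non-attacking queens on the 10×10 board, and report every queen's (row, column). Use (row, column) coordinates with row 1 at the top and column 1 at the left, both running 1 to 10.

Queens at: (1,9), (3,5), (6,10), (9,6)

(1,9) (2,3) (3,5) (4,2) (5,8) (6,10) (7,7) (8,4) (9,6) (10,1)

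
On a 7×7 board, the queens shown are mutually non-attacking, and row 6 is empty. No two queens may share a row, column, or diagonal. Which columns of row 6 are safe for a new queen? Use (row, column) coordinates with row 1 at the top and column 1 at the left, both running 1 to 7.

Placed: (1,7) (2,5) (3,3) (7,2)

columns 4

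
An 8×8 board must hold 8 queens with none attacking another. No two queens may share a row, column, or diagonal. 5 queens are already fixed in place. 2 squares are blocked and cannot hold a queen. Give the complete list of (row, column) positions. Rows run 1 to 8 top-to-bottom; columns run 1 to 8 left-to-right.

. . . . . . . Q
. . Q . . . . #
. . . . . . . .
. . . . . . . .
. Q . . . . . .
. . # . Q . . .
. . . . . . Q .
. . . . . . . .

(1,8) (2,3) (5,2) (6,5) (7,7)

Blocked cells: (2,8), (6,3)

Row 3: attacked by (1,8)→{6,8}; (2,3)→{2,3,4}; (5,2)→{2,4}; (6,5)→{2,5,8}; (7,7)→{3,7}. Safe: 1. Place at column 1.
Row 4: attacked by (1,8)→{5,8}; (2,3)→{1,3,5}; (3,1)→{1,2}; (5,2)→{1,2,3}; (6,5)→{3,5,7}; (7,7)→{4,7}. Safe: 6. Place at column 6.
Row 8: attacked by (1,8)→{1,8}; (2,3)→{3}; (3,1)→{1,6}; (4,6)→{2,6}; (5,2)→{2,5}; (6,5)→{3,5,7}; (7,7)→{6,7,8}. Safe: 4. Place at column 4.
Columns [8, 3, 1, 6, 2, 5, 7, 4], r−c [-7, -1, 2, -2, 3, 1, 0, 4], r+c [9, 5, 4, 10, 7, 11, 14, 12] are all distinct, so no two queens attack.

(1,8) (2,3) (3,1) (4,6) (5,2) (6,5) (7,7) (8,4)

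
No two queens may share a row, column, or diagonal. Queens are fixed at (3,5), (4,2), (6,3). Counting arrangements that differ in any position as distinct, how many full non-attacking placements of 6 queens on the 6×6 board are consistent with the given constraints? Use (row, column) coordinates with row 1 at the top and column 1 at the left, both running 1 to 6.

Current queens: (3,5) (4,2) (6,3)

1

Branch on row 1: col 1 → 0; col 4 → 1; col 6 → 0.
Sum: 0 + 1 + 0 = 1.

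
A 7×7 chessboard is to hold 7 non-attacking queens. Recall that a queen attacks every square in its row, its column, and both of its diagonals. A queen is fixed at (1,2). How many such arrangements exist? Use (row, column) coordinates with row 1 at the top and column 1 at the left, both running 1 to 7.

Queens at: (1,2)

Branch on row 2: col 4 → 2; col 5 → 3; col 6 → 1; col 7 → 1.
Sum: 2 + 3 + 1 + 1 = 7.

7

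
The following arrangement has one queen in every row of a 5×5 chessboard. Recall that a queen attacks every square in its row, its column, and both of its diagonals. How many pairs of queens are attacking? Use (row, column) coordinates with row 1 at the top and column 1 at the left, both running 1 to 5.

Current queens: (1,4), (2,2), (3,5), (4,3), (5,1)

0

All columns are distinct and no two queens satisfy |Δrow| = |Δcol|, so no pair attacks.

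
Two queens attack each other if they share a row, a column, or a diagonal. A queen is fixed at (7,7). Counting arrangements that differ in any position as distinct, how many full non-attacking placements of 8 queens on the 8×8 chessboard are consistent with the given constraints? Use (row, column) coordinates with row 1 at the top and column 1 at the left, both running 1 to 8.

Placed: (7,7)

Branch on row 1: col 2 → 3; col 3 → 5; col 4 → 2; col 5 → 1; col 6 → 3; col 8 → 2.
Sum: 3 + 5 + 2 + 1 + 3 + 2 = 16.

16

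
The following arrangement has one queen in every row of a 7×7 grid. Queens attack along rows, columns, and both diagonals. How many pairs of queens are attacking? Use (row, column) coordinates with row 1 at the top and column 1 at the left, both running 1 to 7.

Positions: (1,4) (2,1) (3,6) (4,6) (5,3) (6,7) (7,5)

3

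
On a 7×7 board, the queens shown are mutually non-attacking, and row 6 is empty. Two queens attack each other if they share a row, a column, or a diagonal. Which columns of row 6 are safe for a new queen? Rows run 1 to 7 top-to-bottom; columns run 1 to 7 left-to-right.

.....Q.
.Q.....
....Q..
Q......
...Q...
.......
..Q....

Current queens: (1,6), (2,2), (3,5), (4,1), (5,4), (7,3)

(1,6) attacks row 6 at column 6 and diagonals 1.
(2,2) attacks row 6 at column 2 and diagonals 6.
(3,5) attacks row 6 at column 5 and diagonals 2.
(4,1) attacks row 6 at column 1 and diagonals 3.
(5,4) attacks row 6 at column 4 and diagonals 3, 5.
(7,3) attacks row 6 at column 3 and diagonals 2, 4.
Attacked columns: {1, 2, 3, 4, 5, 6}. Safe: {7}.

columns 7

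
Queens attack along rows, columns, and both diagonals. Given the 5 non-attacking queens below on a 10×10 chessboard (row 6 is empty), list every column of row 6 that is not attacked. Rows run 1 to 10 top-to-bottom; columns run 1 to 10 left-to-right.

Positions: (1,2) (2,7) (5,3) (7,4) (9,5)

(1,2) attacks row 6 at column 2 and diagonals 7.
(2,7) attacks row 6 at column 7 and diagonals 3.
(5,3) attacks row 6 at column 3 and diagonals 2, 4.
(7,4) attacks row 6 at column 4 and diagonals 3, 5.
(9,5) attacks row 6 at column 5 and diagonals 2, 8.
Attacked columns: {2, 3, 4, 5, 7, 8}. Safe: {1, 6, 9, 10}.

columns 1, 6, 9, 10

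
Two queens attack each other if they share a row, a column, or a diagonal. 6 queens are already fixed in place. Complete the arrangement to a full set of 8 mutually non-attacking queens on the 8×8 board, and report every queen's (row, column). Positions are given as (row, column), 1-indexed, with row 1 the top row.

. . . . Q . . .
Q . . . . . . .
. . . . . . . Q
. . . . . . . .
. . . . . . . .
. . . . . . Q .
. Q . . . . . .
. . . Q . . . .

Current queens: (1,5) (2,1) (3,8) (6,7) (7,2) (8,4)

Row 4: attacked by (1,5)→{2,5,8}; (2,1)→{1,3}; (3,8)→{7,8}; (6,7)→{5,7}; (7,2)→{2,5}; (8,4)→{4,8}. Safe: 6. Place at column 6.
Row 5: attacked by (1,5)→{1,5}; (2,1)→{1,4}; (3,8)→{6,8}; (4,6)→{5,6,7}; (6,7)→{6,7,8}; (7,2)→{2,4}; (8,4)→{1,4,7}. Safe: 3. Place at column 3.
Columns [5, 1, 8, 6, 3, 7, 2, 4], r−c [-4, 1, -5, -2, 2, -1, 5, 4], r+c [6, 3, 11, 10, 8, 13, 9, 12] are all distinct, so no two queens attack.

(1,5) (2,1) (3,8) (4,6) (5,3) (6,7) (7,2) (8,4)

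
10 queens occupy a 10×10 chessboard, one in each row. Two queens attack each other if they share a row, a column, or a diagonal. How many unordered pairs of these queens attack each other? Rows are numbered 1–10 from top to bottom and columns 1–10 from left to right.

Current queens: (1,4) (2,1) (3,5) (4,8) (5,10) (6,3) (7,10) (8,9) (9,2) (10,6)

Same column: (5,10)–(7,10) (column 10).
Same diagonal: (1,4)–(7,10) (|1−7| = |4−10| = 6); (7,10)–(8,9) (|7−8| = |10−9| = 1).
Total attacking pairs: 3.

3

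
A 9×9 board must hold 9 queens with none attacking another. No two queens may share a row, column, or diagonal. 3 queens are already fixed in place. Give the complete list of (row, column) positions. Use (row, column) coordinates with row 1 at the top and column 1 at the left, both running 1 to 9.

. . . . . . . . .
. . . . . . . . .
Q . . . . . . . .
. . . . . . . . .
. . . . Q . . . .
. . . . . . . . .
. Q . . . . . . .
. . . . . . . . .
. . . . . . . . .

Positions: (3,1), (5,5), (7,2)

(1,4) (2,6) (3,1) (4,9) (5,5) (6,8) (7,2) (8,7) (9,3)

Row 1: attacked by (3,1)→{1,3}; (5,5)→{1,5,9}; (7,2)→{2,8}. Safe: 4, 6, 7. Place at column 4.
Row 2: attacked by (1,4)→{3,4,5}; (3,1)→{1,2}; (5,5)→{2,5,8}; (7,2)→{2,7}. Safe: 6, 9. Place at column 6.
Row 4: attacked by (1,4)→{1,4,7}; (2,6)→{4,6,8}; (3,1)→{1,2}; (5,5)→{4,5,6}; (7,2)→{2,5}. Safe: 3, 9. Place at column 9.
Row 6: attacked by (1,4)→{4,9}; (2,6)→{2,6}; (3,1)→{1,4}; (4,9)→{7,9}; (5,5)→{4,5,6}; (7,2)→{1,2,3}. Safe: 8. Place at column 8.
Row 8: attacked by (1,4)→{4}; (2,6)→{6}; (3,1)→{1,6}; (4,9)→{5,9}; (5,5)→{2,5,8}; (6,8)→{6,8}; (7,2)→{1,2,3}. Safe: 7. Place at column 7.
Row 9: attacked by (1,4)→{4}; (2,6)→{6}; (3,1)→{1,7}; (4,9)→{4,9}; (5,5)→{1,5,9}; (6,8)→{5,8}; (7,2)→{2,4}; (8,7)→{6,7,8}. Safe: 3. Place at column 3.
Columns [4, 6, 1, 9, 5, 8, 2, 7, 3], r−c [-3, -4, 2, -5, 0, -2, 5, 1, 6], r+c [5, 8, 4, 13, 10, 14, 9, 15, 12] are all distinct, so no two queens attack.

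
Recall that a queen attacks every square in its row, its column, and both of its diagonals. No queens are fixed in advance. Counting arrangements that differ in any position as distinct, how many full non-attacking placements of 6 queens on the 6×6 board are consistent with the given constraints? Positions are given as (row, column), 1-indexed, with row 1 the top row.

4

Branch on row 1: col 1 → 0; col 2 → 1; col 3 → 1; col 4 → 1; col 5 → 1; col 6 → 0.
Sum: 0 + 1 + 1 + 1 + 1 + 0 = 4.
(This is the classic 6-queens count.)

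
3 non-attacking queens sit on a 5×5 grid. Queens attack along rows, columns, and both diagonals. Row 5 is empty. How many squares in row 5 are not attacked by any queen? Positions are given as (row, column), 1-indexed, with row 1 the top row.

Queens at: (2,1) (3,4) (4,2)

(2,1) attacks row 5 at column 1 and diagonals 4.
(3,4) attacks row 5 at column 4 and diagonals 2.
(4,2) attacks row 5 at column 2 and diagonals 1, 3.
Attacked columns: {1, 2, 3, 4}. Safe: {5}.

1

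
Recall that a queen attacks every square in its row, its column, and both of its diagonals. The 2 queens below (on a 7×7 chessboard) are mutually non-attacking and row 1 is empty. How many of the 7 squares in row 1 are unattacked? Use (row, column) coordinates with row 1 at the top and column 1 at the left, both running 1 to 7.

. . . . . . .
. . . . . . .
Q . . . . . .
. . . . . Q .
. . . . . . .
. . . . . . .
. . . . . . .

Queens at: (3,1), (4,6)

(3,1) attacks row 1 at column 1 and diagonals 3.
(4,6) attacks row 1 at column 6 and diagonals 3.
Attacked columns: {1, 3, 6}. Safe: {2, 4, 5, 7}.

4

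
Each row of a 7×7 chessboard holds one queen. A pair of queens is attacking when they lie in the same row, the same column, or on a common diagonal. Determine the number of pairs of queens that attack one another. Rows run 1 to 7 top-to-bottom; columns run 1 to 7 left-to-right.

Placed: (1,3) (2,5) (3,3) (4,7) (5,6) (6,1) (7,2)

Same column: (1,3)–(3,3) (column 3).
Same diagonal: (2,5)–(4,7) (|2−4| = |5−7| = 2); (2,5)–(6,1) (|2−6| = |5−1| = 4); (4,7)–(5,6) (|4−5| = |7−6| = 1); (6,1)–(7,2) (|6−7| = |1−2| = 1).
Total attacking pairs: 5.

5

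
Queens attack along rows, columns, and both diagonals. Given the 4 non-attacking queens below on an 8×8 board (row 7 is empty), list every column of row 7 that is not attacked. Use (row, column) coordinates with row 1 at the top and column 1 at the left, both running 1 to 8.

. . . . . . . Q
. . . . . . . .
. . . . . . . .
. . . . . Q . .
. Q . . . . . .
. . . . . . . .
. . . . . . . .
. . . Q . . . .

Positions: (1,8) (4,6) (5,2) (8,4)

(1,8) attacks row 7 at column 8 and diagonals 2.
(4,6) attacks row 7 at column 6 and diagonals 3.
(5,2) attacks row 7 at column 2 and diagonals 4.
(8,4) attacks row 7 at column 4 and diagonals 3, 5.
Attacked columns: {2, 3, 4, 5, 6, 8}. Safe: {1, 7}.

columns 1, 7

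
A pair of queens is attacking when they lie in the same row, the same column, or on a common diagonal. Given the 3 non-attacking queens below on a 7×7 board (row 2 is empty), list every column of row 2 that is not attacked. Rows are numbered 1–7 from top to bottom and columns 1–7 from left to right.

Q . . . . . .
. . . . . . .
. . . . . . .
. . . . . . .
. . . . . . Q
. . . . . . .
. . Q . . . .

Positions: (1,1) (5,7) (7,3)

columns 5, 6

(1,1) attacks row 2 at column 1 and diagonals 2.
(5,7) attacks row 2 at column 7 and diagonals 4.
(7,3) attacks row 2 at column 3.
Attacked columns: {1, 2, 3, 4, 7}. Safe: {5, 6}.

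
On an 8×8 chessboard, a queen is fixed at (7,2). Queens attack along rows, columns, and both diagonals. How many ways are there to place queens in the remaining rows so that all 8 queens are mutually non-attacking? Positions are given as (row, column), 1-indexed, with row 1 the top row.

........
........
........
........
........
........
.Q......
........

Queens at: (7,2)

Branch on row 1: col 1 → 2; col 3 → 3; col 4 → 1; col 5 → 2; col 6 → 5; col 7 → 3.
Sum: 2 + 3 + 1 + 2 + 5 + 3 = 16.

16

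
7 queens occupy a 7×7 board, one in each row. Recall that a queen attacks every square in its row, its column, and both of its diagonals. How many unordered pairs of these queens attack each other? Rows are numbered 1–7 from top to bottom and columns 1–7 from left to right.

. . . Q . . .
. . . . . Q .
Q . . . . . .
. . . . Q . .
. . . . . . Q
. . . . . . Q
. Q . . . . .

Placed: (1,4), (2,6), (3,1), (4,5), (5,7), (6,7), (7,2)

3

Same column: (5,7)–(6,7) (column 7).
Same diagonal: (4,5)–(6,7) (|4−6| = |5−7| = 2); (4,5)–(7,2) (|4−7| = |5−2| = 3).
Total attacking pairs: 3.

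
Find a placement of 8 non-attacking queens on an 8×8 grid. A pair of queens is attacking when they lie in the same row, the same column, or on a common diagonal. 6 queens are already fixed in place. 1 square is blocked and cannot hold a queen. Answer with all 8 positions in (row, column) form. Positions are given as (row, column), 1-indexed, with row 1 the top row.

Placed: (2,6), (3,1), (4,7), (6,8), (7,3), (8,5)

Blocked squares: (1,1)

Row 1: attacked by (2,6)→{5,6,7}; (3,1)→{1,3}; (4,7)→{4,7}; (6,8)→{3,8}; (7,3)→{3}; (8,5)→{5}. Blocked: 1. Safe: 2. Place at column 2.
Row 5: attacked by (1,2)→{2,6}; (2,6)→{3,6}; (3,1)→{1,3}; (4,7)→{6,7,8}; (6,8)→{7,8}; (7,3)→{1,3,5}; (8,5)→{2,5,8}. Safe: 4. Place at column 4.
Columns [2, 6, 1, 7, 4, 8, 3, 5], r−c [-1, -4, 2, -3, 1, -2, 4, 3], r+c [3, 8, 4, 11, 9, 14, 10, 13] are all distinct, so no two queens attack.

(1,2) (2,6) (3,1) (4,7) (5,4) (6,8) (7,3) (8,5)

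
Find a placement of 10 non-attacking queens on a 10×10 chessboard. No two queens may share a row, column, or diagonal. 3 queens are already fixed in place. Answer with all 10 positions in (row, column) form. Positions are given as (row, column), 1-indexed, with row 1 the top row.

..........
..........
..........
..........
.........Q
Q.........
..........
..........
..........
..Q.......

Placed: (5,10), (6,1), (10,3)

(1,4) (2,6) (3,9) (4,5) (5,10) (6,1) (7,7) (8,2) (9,8) (10,3)

Row 1: attacked by (5,10)→{6,10}; (6,1)→{1,6}; (10,3)→{3}. Safe: 2, 4, 5, 7, 8, 9. Place at column 4.
Row 2: attacked by (1,4)→{3,4,5}; (5,10)→{7,10}; (6,1)→{1,5}; (10,3)→{3}. Safe: 2, 6, 8, 9. Place at column 6.
Row 3: attacked by (1,4)→{2,4,6}; (2,6)→{5,6,7}; (5,10)→{8,10}; (6,1)→{1,4}; (10,3)→{3,10}. Safe: 9. Place at column 9.
Row 4: attacked by (1,4)→{1,4,7}; (2,6)→{4,6,8}; (3,9)→{8,9,10}; (5,10)→{9,10}; (6,1)→{1,3}; (10,3)→{3,9}. Safe: 2, 5. Place at column 5.
Row 7: attacked by (1,4)→{4,10}; (2,6)→{1,6}; (3,9)→{5,9}; (4,5)→{2,5,8}; (5,10)→{8,10}; (6,1)→{1,2}; (10,3)→{3,6}. Safe: 7. Place at column 7.
Row 8: attacked by (1,4)→{4}; (2,6)→{6}; (3,9)→{4,9}; (4,5)→{1,5,9}; (5,10)→{7,10}; (6,1)→{1,3}; (7,7)→{6,7,8}; (10,3)→{1,3,5}. Safe: 2. Place at column 2.
Row 9: attacked by (1,4)→{4}; (2,6)→{6}; (3,9)→{3,9}; (4,5)→{5,10}; (5,10)→{6,10}; (6,1)→{1,4}; (7,7)→{5,7,9}; (8,2)→{1,2,3}; (10,3)→{2,3,4}. Safe: 8. Place at column 8.
Columns [4, 6, 9, 5, 10, 1, 7, 2, 8, 3], r−c [-3, -4, -6, -1, -5, 5, 0, 6, 1, 7], r+c [5, 8, 12, 9, 15, 7, 14, 10, 17, 13] are all distinct, so no two queens attack.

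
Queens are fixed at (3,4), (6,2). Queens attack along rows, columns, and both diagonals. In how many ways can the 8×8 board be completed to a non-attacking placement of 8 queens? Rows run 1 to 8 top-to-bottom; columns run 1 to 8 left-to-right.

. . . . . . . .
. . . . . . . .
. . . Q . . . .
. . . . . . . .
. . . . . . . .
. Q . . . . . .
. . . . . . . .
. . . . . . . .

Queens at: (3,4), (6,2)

3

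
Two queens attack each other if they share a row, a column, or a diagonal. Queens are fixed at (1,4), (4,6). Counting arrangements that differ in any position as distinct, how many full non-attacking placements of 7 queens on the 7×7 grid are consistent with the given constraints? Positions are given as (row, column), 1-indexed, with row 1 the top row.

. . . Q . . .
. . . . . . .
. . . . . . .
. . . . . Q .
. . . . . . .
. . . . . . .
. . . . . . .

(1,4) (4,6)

Branch on row 2: col 1 → 1; col 2 → 0; col 7 → 1.
Sum: 1 + 0 + 1 = 2.

2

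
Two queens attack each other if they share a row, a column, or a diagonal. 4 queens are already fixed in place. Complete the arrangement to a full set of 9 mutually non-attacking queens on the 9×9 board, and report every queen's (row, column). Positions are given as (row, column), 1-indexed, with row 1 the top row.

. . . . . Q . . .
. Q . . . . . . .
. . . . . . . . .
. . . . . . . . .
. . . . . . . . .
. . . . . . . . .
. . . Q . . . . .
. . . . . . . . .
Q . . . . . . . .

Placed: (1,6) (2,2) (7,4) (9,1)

(1,6) (2,2) (3,9) (4,5) (5,3) (6,8) (7,4) (8,7) (9,1)

Row 3: attacked by (1,6)→{4,6,8}; (2,2)→{1,2,3}; (7,4)→{4,8}; (9,1)→{1,7}. Safe: 5, 9. Place at column 9.
Row 4: attacked by (1,6)→{3,6,9}; (2,2)→{2,4}; (3,9)→{8,9}; (7,4)→{1,4,7}; (9,1)→{1,6}. Safe: 5. Place at column 5.
Row 5: attacked by (1,6)→{2,6}; (2,2)→{2,5}; (3,9)→{7,9}; (4,5)→{4,5,6}; (7,4)→{2,4,6}; (9,1)→{1,5}. Safe: 3, 8. Place at column 3.
Row 6: attacked by (1,6)→{1,6}; (2,2)→{2,6}; (3,9)→{6,9}; (4,5)→{3,5,7}; (5,3)→{2,3,4}; (7,4)→{3,4,5}; (9,1)→{1,4}. Safe: 8. Place at column 8.
Row 8: attacked by (1,6)→{6}; (2,2)→{2,8}; (3,9)→{4,9}; (4,5)→{1,5,9}; (5,3)→{3,6}; (6,8)→{6,8}; (7,4)→{3,4,5}; (9,1)→{1,2}. Safe: 7. Place at column 7.
Columns [6, 2, 9, 5, 3, 8, 4, 7, 1], r−c [-5, 0, -6, -1, 2, -2, 3, 1, 8], r+c [7, 4, 12, 9, 8, 14, 11, 15, 10] are all distinct, so no two queens attack.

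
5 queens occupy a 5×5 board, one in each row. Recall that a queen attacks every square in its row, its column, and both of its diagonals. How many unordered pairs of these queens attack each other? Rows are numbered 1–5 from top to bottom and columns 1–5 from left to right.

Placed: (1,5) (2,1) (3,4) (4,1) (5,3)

1

Same column: (2,1)–(4,1) (column 1).
Total attacking pairs: 1.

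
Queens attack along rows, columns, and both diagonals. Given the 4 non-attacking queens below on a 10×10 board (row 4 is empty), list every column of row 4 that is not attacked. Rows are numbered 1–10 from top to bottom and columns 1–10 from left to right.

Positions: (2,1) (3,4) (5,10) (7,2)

(2,1) attacks row 4 at column 1 and diagonals 3.
(3,4) attacks row 4 at column 4 and diagonals 3, 5.
(5,10) attacks row 4 at column 10 and diagonals 9.
(7,2) attacks row 4 at column 2 and diagonals 5.
Attacked columns: {1, 2, 3, 4, 5, 9, 10}. Safe: {6, 7, 8}.

columns 6, 7, 8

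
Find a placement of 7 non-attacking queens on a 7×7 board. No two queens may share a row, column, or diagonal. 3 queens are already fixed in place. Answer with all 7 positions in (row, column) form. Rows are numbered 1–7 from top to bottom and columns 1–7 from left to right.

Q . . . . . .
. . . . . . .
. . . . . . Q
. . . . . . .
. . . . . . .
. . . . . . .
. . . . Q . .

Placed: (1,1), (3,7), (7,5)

(1,1) (2,4) (3,7) (4,3) (5,6) (6,2) (7,5)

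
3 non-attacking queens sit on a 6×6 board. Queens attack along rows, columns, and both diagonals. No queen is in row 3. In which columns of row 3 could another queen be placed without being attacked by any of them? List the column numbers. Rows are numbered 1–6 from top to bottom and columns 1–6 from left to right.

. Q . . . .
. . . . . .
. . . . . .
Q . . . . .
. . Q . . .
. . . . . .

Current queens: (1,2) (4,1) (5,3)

columns 6

(1,2) attacks row 3 at column 2 and diagonals 4.
(4,1) attacks row 3 at column 1 and diagonals 2.
(5,3) attacks row 3 at column 3 and diagonals 1, 5.
Attacked columns: {1, 2, 3, 4, 5}. Safe: {6}.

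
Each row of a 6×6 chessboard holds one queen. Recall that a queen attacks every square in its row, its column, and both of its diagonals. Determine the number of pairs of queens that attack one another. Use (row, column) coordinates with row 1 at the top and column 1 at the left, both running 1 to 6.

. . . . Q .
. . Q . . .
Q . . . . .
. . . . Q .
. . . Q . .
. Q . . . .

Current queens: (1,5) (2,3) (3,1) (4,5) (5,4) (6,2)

3

Same column: (1,5)–(4,5) (column 5).
Same diagonal: (2,3)–(4,5) (|2−4| = |3−5| = 2); (4,5)–(5,4) (|4−5| = |5−4| = 1).
Total attacking pairs: 3.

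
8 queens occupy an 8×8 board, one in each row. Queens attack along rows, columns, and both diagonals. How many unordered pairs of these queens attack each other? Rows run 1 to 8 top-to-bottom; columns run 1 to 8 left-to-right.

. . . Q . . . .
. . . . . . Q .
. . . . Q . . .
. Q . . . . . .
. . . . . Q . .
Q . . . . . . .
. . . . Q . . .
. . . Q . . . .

4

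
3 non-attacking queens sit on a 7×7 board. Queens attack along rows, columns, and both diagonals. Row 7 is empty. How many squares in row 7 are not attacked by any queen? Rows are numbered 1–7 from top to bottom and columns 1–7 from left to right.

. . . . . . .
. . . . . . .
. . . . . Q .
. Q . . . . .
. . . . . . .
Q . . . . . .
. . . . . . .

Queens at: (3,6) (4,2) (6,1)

(3,6) attacks row 7 at column 6 and diagonals 2.
(4,2) attacks row 7 at column 2 and diagonals 5.
(6,1) attacks row 7 at column 1 and diagonals 2.
Attacked columns: {1, 2, 5, 6}. Safe: {3, 4, 7}.

3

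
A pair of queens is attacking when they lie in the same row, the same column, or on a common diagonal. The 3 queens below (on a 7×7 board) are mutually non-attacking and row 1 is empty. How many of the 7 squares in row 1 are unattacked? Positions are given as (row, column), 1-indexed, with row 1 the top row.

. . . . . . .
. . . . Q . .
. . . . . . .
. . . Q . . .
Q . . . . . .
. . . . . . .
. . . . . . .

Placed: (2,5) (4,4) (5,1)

(2,5) attacks row 1 at column 5 and diagonals 4, 6.
(4,4) attacks row 1 at column 4 and diagonals 1, 7.
(5,1) attacks row 1 at column 1 and diagonals 5.
Attacked columns: {1, 4, 5, 6, 7}. Safe: {2, 3}.

2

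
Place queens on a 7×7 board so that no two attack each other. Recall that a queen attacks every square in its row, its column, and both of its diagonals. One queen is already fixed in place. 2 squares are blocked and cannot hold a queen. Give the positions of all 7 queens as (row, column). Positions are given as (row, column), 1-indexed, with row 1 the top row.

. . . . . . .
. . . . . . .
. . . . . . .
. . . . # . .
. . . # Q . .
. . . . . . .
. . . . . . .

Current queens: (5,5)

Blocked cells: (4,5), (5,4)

Row 1: attacked by (5,5)→{1,5}. Safe: 2, 3, 4, 6, 7. Place at column 6.
Row 2: attacked by (1,6)→{5,6,7}; (5,5)→{2,5}. Safe: 1, 3, 4. Place at column 4.
Row 3: attacked by (1,6)→{4,6}; (2,4)→{3,4,5}; (5,5)→{3,5,7}. Safe: 1, 2. Place at column 2.
Row 4: attacked by (1,6)→{3,6}; (2,4)→{2,4,6}; (3,2)→{1,2,3}; (5,5)→{4,5,6}. Blocked: 5. Safe: 7. Place at column 7.
Row 6: attacked by (1,6)→{1,6}; (2,4)→{4}; (3,2)→{2,5}; (4,7)→{5,7}; (5,5)→{4,5,6}. Safe: 3. Place at column 3.
Row 7: attacked by (1,6)→{6}; (2,4)→{4}; (3,2)→{2,6}; (4,7)→{4,7}; (5,5)→{3,5,7}; (6,3)→{2,3,4}. Safe: 1. Place at column 1.
Columns [6, 4, 2, 7, 5, 3, 1], r−c [-5, -2, 1, -3, 0, 3, 6], r+c [7, 6, 5, 11, 10, 9, 8] are all distinct, so no two queens attack.

(1,6) (2,4) (3,2) (4,7) (5,5) (6,3) (7,1)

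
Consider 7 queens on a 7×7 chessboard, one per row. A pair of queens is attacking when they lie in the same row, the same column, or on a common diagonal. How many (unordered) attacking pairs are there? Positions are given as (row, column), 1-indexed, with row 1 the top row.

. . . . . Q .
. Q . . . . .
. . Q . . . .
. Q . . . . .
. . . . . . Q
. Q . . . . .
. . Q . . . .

Same column: (2,2)–(4,2) (column 2); (2,2)–(6,2) (column 2); (3,3)–(7,3) (column 3); (4,2)–(6,2) (column 2).
Same diagonal: (2,2)–(3,3) (|2−3| = |2−3| = 1); (3,3)–(4,2) (|3−4| = |3−2| = 1); (6,2)–(7,3) (|6−7| = |2−3| = 1).
Total attacking pairs: 7.

7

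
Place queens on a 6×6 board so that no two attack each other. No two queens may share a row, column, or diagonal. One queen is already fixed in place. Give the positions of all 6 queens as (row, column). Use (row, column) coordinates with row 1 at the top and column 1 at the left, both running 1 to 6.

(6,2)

Row 1: attacked by (6,2)→{2}. Safe: 1, 3, 4, 5, 6. Place at column 5.
Row 2: attacked by (1,5)→{4,5,6}; (6,2)→{2,6}. Safe: 1, 3. Place at column 3.
Row 3: attacked by (1,5)→{3,5}; (2,3)→{2,3,4}; (6,2)→{2,5}. Safe: 1, 6. Place at column 1.
Row 4: attacked by (1,5)→{2,5}; (2,3)→{1,3,5}; (3,1)→{1,2}; (6,2)→{2,4}. Safe: 6. Place at column 6.
Row 5: attacked by (1,5)→{1,5}; (2,3)→{3,6}; (3,1)→{1,3}; (4,6)→{5,6}; (6,2)→{1,2,3}. Safe: 4. Place at column 4.
Columns [5, 3, 1, 6, 4, 2], r−c [-4, -1, 2, -2, 1, 4], r+c [6, 5, 4, 10, 9, 8] are all distinct, so no two queens attack.

(1,5) (2,3) (3,1) (4,6) (5,4) (6,2)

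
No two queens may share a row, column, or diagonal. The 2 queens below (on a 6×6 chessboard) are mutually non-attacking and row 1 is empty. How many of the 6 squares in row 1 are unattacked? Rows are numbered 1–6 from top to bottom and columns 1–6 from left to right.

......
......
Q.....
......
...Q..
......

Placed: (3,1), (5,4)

(3,1) attacks row 1 at column 1 and diagonals 3.
(5,4) attacks row 1 at column 4.
Attacked columns: {1, 3, 4}. Safe: {2, 5, 6}.

3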